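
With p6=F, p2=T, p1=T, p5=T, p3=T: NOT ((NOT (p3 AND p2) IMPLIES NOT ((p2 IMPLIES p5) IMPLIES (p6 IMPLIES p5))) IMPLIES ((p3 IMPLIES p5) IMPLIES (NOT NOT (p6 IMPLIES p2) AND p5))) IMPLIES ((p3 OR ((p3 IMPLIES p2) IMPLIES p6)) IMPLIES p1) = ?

Substituting p6=F, p2=T, p1=T, p5=T, p3=T:
p3 AND p2 = T AND T = T
NOT (p3 AND p2) = NOT T = F
p2 IMPLIES p5 = T IMPLIES T = T
p6 IMPLIES p5 = F IMPLIES T = T
(p2 IMPLIES p5) IMPLIES (p6 IMPLIES p5) = T IMPLIES T = T
NOT ((p2 IMPLIES p5) IMPLIES (p6 IMPLIES p5)) = NOT T = F
NOT (p3 AND p2) IMPLIES NOT ((p2 IMPLIES p5) IMPLIES (p6 IMPLIES p5)) = F IMPLIES F = T
p3 IMPLIES p5 = T IMPLIES T = T
p6 IMPLIES p2 = F IMPLIES T = T
NOT (p6 IMPLIES p2) = NOT T = F
NOT NOT (p6 IMPLIES p2) = NOT F = T
NOT NOT (p6 IMPLIES p2) AND p5 = T AND T = T
(p3 IMPLIES p5) IMPLIES (NOT NOT (p6 IMPLIES p2) AND p5) = T IMPLIES T = T
(NOT (p3 AND p2) IMPLIES NOT ((p2 IMPLIES p5) IMPLIES (p6 IMPLIES p5))) IMPLIES ((p3 IMPLIES p5) IMPLIES (NOT NOT (p6 IMPLIES p2) AND p5)) = T IMPLIES T = T
NOT ((NOT (p3 AND p2) IMPLIES NOT ((p2 IMPLIES p5) IMPLIES (p6 IMPLIES p5))) IMPLIES ((p3 IMPLIES p5) IMPLIES (NOT NOT (p6 IMPLIES p2) AND p5))) = NOT T = F
p3 IMPLIES p2 = T IMPLIES T = T
(p3 IMPLIES p2) IMPLIES p6 = T IMPLIES F = F
p3 OR ((p3 IMPLIES p2) IMPLIES p6) = T OR F = T
(p3 OR ((p3 IMPLIES p2) IMPLIES p6)) IMPLIES p1 = T IMPLIES T = T
NOT ((NOT (p3 AND p2) IMPLIES NOT ((p2 IMPLIES p5) IMPLIES (p6 IMPLIES p5))) IMPLIES ((p3 IMPLIES p5) IMPLIES (NOT NOT (p6 IMPLIES p2) AND p5))) IMPLIES ((p3 OR ((p3 IMPLIES p2) IMPLIES p6)) IMPLIES p1) = F IMPLIES T = T

T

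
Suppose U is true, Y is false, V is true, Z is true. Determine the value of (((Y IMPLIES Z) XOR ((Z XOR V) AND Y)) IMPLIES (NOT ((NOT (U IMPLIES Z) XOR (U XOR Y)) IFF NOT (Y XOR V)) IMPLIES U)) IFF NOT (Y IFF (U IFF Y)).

False

Substituting U=True, Y=False, V=True, Z=True:
Y IMPLIES Z = False IMPLIES True = True
Z XOR V = True XOR True = False
(Z XOR V) AND Y = False AND False = False
(Y IMPLIES Z) XOR ((Z XOR V) AND Y) = True XOR False = True
U IMPLIES Z = True IMPLIES True = True
NOT (U IMPLIES Z) = NOT True = False
U XOR Y = True XOR False = True
NOT (U IMPLIES Z) XOR (U XOR Y) = False XOR True = True
Y XOR V = False XOR True = True
NOT (Y XOR V) = NOT True = False
(NOT (U IMPLIES Z) XOR (U XOR Y)) IFF NOT (Y XOR V) = True IFF False = False
NOT ((NOT (U IMPLIES Z) XOR (U XOR Y)) IFF NOT (Y XOR V)) = NOT False = True
NOT ((NOT (U IMPLIES Z) XOR (U XOR Y)) IFF NOT (Y XOR V)) IMPLIES U = True IMPLIES True = True
((Y IMPLIES Z) XOR ((Z XOR V) AND Y)) IMPLIES (NOT ((NOT (U IMPLIES Z) XOR (U XOR Y)) IFF NOT (Y XOR V)) IMPLIES U) = True IMPLIES True = True
U IFF Y = True IFF False = False
Y IFF (U IFF Y) = False IFF False = True
NOT (Y IFF (U IFF Y)) = NOT True = False
(((Y IMPLIES Z) XOR ((Z XOR V) AND Y)) IMPLIES (NOT ((NOT (U IMPLIES Z) XOR (U XOR Y)) IFF NOT (Y XOR V)) IMPLIES U)) IFF NOT (Y IFF (U IFF Y)) = True IFF False = False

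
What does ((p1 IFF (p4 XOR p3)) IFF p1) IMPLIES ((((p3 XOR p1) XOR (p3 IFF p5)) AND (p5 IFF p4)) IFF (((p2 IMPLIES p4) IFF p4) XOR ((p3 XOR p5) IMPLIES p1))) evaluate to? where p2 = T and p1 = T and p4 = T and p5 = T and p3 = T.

T

p4 XOR p3 = T XOR T = F
p1 IFF (p4 XOR p3) = T IFF F = F
(p1 IFF (p4 XOR p3)) IFF p1 = F IFF T = F
p3 XOR p1 = T XOR T = F
p3 IFF p5 = T IFF T = T
(p3 XOR p1) XOR (p3 IFF p5) = F XOR T = T
p5 IFF p4 = T IFF T = T
((p3 XOR p1) XOR (p3 IFF p5)) AND (p5 IFF p4) = T AND T = T
p2 IMPLIES p4 = T IMPLIES T = T
(p2 IMPLIES p4) IFF p4 = T IFF T = T
p3 XOR p5 = T XOR T = F
(p3 XOR p5) IMPLIES p1 = F IMPLIES T = T
((p2 IMPLIES p4) IFF p4) XOR ((p3 XOR p5) IMPLIES p1) = T XOR T = F
(((p3 XOR p1) XOR (p3 IFF p5)) AND (p5 IFF p4)) IFF (((p2 IMPLIES p4) IFF p4) XOR ((p3 XOR p5) IMPLIES p1)) = T IFF F = F
((p1 IFF (p4 XOR p3)) IFF p1) IMPLIES ((((p3 XOR p1) XOR (p3 IFF p5)) AND (p5 IFF p4)) IFF (((p2 IMPLIES p4) IFF p4) XOR ((p3 XOR p5) IMPLIES p1))) = F IMPLIES F = T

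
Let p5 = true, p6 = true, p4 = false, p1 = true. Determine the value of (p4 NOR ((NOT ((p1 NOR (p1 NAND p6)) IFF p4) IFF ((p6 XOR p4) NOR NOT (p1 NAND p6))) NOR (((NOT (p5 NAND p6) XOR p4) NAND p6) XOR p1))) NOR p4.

Substituting p5=true, p6=true, p4=false, p1=true:
p1 NAND p6 = true NAND true = false
p1 NOR (p1 NAND p6) = true NOR false = false
(p1 NOR (p1 NAND p6)) IFF p4 = false IFF false = true
NOT ((p1 NOR (p1 NAND p6)) IFF p4) = NOT true = false
p6 XOR p4 = true XOR false = true
p1 NAND p6 = true NAND true = false
NOT (p1 NAND p6) = NOT false = true
(p6 XOR p4) NOR NOT (p1 NAND p6) = true NOR true = false
NOT ((p1 NOR (p1 NAND p6)) IFF p4) IFF ((p6 XOR p4) NOR NOT (p1 NAND p6)) = false IFF false = true
p5 NAND p6 = true NAND true = false
NOT (p5 NAND p6) = NOT false = true
NOT (p5 NAND p6) XOR p4 = true XOR false = true
(NOT (p5 NAND p6) XOR p4) NAND p6 = true NAND true = false
((NOT (p5 NAND p6) XOR p4) NAND p6) XOR p1 = false XOR true = true
(NOT ((p1 NOR (p1 NAND p6)) IFF p4) IFF ((p6 XOR p4) NOR NOT (p1 NAND p6))) NOR (((NOT (p5 NAND p6) XOR p4) NAND p6) XOR p1) = true NOR true = false
p4 NOR ((NOT ((p1 NOR (p1 NAND p6)) IFF p4) IFF ((p6 XOR p4) NOR NOT (p1 NAND p6))) NOR (((NOT (p5 NAND p6) XOR p4) NAND p6) XOR p1)) = false NOR false = true
(p4 NOR ((NOT ((p1 NOR (p1 NAND p6)) IFF p4) IFF ((p6 XOR p4) NOR NOT (p1 NAND p6))) NOR (((NOT (p5 NAND p6) XOR p4) NAND p6) XOR p1))) NOR p4 = true NOR false = false

false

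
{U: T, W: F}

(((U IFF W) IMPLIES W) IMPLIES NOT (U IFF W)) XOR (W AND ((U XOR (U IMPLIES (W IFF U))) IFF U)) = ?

U IFF W = T IFF F = F
(U IFF W) IMPLIES W = F IMPLIES F = T
U IFF W = T IFF F = F
NOT (U IFF W) = NOT F = T
((U IFF W) IMPLIES W) IMPLIES NOT (U IFF W) = T IMPLIES T = T
W IFF U = F IFF T = F
U IMPLIES (W IFF U) = T IMPLIES F = F
U XOR (U IMPLIES (W IFF U)) = T XOR F = T
(U XOR (U IMPLIES (W IFF U))) IFF U = T IFF T = T
W AND ((U XOR (U IMPLIES (W IFF U))) IFF U) = F AND T = F
(((U IFF W) IMPLIES W) IMPLIES NOT (U IFF W)) XOR (W AND ((U XOR (U IMPLIES (W IFF U))) IFF U)) = T XOR F = T

T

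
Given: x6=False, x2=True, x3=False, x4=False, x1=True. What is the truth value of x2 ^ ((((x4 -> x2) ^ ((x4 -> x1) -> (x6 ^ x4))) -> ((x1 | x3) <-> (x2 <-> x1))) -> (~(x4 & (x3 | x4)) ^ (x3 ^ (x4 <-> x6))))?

True

Substituting x6=False, x2=True, x3=False, x4=False, x1=True:
x4 -> x2 = False -> True = True
x4 -> x1 = False -> True = True
x6 ^ x4 = False ^ False = False
(x4 -> x1) -> (x6 ^ x4) = True -> False = False
(x4 -> x2) ^ ((x4 -> x1) -> (x6 ^ x4)) = True ^ False = True
x1 | x3 = True | False = True
x2 <-> x1 = True <-> True = True
(x1 | x3) <-> (x2 <-> x1) = True <-> True = True
((x4 -> x2) ^ ((x4 -> x1) -> (x6 ^ x4))) -> ((x1 | x3) <-> (x2 <-> x1)) = True -> True = True
x3 | x4 = False | False = False
x4 & (x3 | x4) = False & False = False
~(x4 & (x3 | x4)) = ~False = True
x4 <-> x6 = False <-> False = True
x3 ^ (x4 <-> x6) = False ^ True = True
~(x4 & (x3 | x4)) ^ (x3 ^ (x4 <-> x6)) = True ^ True = False
(((x4 -> x2) ^ ((x4 -> x1) -> (x6 ^ x4))) -> ((x1 | x3) <-> (x2 <-> x1))) -> (~(x4 & (x3 | x4)) ^ (x3 ^ (x4 <-> x6))) = True -> False = False
x2 ^ ((((x4 -> x2) ^ ((x4 -> x1) -> (x6 ^ x4))) -> ((x1 | x3) <-> (x2 <-> x1))) -> (~(x4 & (x3 | x4)) ^ (x3 ^ (x4 <-> x6)))) = True ^ False = True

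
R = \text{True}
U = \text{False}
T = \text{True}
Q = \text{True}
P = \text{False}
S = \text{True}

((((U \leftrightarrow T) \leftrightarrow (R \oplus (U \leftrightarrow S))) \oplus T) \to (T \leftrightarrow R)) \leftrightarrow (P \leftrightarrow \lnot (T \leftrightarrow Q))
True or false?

\text{True}

U \leftrightarrow T = \text{False} \leftrightarrow \text{True} = \text{False}
U \leftrightarrow S = \text{False} \leftrightarrow \text{True} = \text{False}
R \oplus (U \leftrightarrow S) = \text{True} \oplus \text{False} = \text{True}
(U \leftrightarrow T) \leftrightarrow (R \oplus (U \leftrightarrow S)) = \text{False} \leftrightarrow \text{True} = \text{False}
((U \leftrightarrow T) \leftrightarrow (R \oplus (U \leftrightarrow S))) \oplus T = \text{False} \oplus \text{True} = \text{True}
T \leftrightarrow R = \text{True} \leftrightarrow \text{True} = \text{True}
(((U \leftrightarrow T) \leftrightarrow (R \oplus (U \leftrightarrow S))) \oplus T) \to (T \leftrightarrow R) = \text{True} \to \text{True} = \text{True}
T \leftrightarrow Q = \text{True} \leftrightarrow \text{True} = \text{True}
\lnot (T \leftrightarrow Q) = \lnot \text{True} = \text{False}
P \leftrightarrow \lnot (T \leftrightarrow Q) = \text{False} \leftrightarrow \text{False} = \text{True}
((((U \leftrightarrow T) \leftrightarrow (R \oplus (U \leftrightarrow S))) \oplus T) \to (T \leftrightarrow R)) \leftrightarrow (P \leftrightarrow \lnot (T \leftrightarrow Q)) = \text{True} \leftrightarrow \text{True} = \text{True}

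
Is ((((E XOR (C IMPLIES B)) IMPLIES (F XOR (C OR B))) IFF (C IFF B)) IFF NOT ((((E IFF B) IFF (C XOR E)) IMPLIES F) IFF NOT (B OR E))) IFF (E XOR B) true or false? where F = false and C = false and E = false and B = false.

false

C IMPLIES B = false IMPLIES false = true
E XOR (C IMPLIES B) = false XOR true = true
C OR B = false OR false = false
F XOR (C OR B) = false XOR false = false
(E XOR (C IMPLIES B)) IMPLIES (F XOR (C OR B)) = true IMPLIES false = false
C IFF B = false IFF false = true
((E XOR (C IMPLIES B)) IMPLIES (F XOR (C OR B))) IFF (C IFF B) = false IFF true = false
E IFF B = false IFF false = true
C XOR E = false XOR false = false
(E IFF B) IFF (C XOR E) = true IFF false = false
((E IFF B) IFF (C XOR E)) IMPLIES F = false IMPLIES false = true
B OR E = false OR false = false
NOT (B OR E) = NOT false = true
(((E IFF B) IFF (C XOR E)) IMPLIES F) IFF NOT (B OR E) = true IFF true = true
NOT ((((E IFF B) IFF (C XOR E)) IMPLIES F) IFF NOT (B OR E)) = NOT true = false
(((E XOR (C IMPLIES B)) IMPLIES (F XOR (C OR B))) IFF (C IFF B)) IFF NOT ((((E IFF B) IFF (C XOR E)) IMPLIES F) IFF NOT (B OR E)) = false IFF false = true
E XOR B = false XOR false = false
((((E XOR (C IMPLIES B)) IMPLIES (F XOR (C OR B))) IFF (C IFF B)) IFF NOT ((((E IFF B) IFF (C XOR E)) IMPLIES F) IFF NOT (B OR E))) IFF (E XOR B) = true IFF false = false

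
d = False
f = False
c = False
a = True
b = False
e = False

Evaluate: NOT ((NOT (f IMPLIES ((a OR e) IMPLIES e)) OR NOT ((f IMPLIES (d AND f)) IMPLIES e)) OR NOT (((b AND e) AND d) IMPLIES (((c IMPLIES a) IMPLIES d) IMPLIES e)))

False

Substituting d=False, f=False, c=False, a=True, b=False, e=False:
a OR e = True OR False = True
(a OR e) IMPLIES e = True IMPLIES False = False
f IMPLIES ((a OR e) IMPLIES e) = False IMPLIES False = True
NOT (f IMPLIES ((a OR e) IMPLIES e)) = NOT True = False
d AND f = False AND False = False
f IMPLIES (d AND f) = False IMPLIES False = True
(f IMPLIES (d AND f)) IMPLIES e = True IMPLIES False = False
NOT ((f IMPLIES (d AND f)) IMPLIES e) = NOT False = True
NOT (f IMPLIES ((a OR e) IMPLIES e)) OR NOT ((f IMPLIES (d AND f)) IMPLIES e) = False OR True = True
b AND e = False AND False = False
(b AND e) AND d = False AND False = False
c IMPLIES a = False IMPLIES True = True
(c IMPLIES a) IMPLIES d = True IMPLIES False = False
((c IMPLIES a) IMPLIES d) IMPLIES e = False IMPLIES False = True
((b AND e) AND d) IMPLIES (((c IMPLIES a) IMPLIES d) IMPLIES e) = False IMPLIES True = True
NOT (((b AND e) AND d) IMPLIES (((c IMPLIES a) IMPLIES d) IMPLIES e)) = NOT True = False
(NOT (f IMPLIES ((a OR e) IMPLIES e)) OR NOT ((f IMPLIES (d AND f)) IMPLIES e)) OR NOT (((b AND e) AND d) IMPLIES (((c IMPLIES a) IMPLIES d) IMPLIES e)) = True OR False = True
NOT ((NOT (f IMPLIES ((a OR e) IMPLIES e)) OR NOT ((f IMPLIES (d AND f)) IMPLIES e)) OR NOT (((b AND e) AND d) IMPLIES (((c IMPLIES a) IMPLIES d) IMPLIES e))) = NOT True = False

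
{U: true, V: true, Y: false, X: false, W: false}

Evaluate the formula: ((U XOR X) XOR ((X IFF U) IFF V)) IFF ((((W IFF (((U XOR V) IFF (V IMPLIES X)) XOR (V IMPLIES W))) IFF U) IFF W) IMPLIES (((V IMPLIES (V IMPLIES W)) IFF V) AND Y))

false

Substituting U=true, V=true, Y=false, X=false, W=false:
U XOR X = true XOR false = true
X IFF U = false IFF true = false
(X IFF U) IFF V = false IFF true = false
(U XOR X) XOR ((X IFF U) IFF V) = true XOR false = true
U XOR V = true XOR true = false
V IMPLIES X = true IMPLIES false = false
(U XOR V) IFF (V IMPLIES X) = false IFF false = true
V IMPLIES W = true IMPLIES false = false
((U XOR V) IFF (V IMPLIES X)) XOR (V IMPLIES W) = true XOR false = true
W IFF (((U XOR V) IFF (V IMPLIES X)) XOR (V IMPLIES W)) = false IFF true = false
(W IFF (((U XOR V) IFF (V IMPLIES X)) XOR (V IMPLIES W))) IFF U = false IFF true = false
((W IFF (((U XOR V) IFF (V IMPLIES X)) XOR (V IMPLIES W))) IFF U) IFF W = false IFF false = true
V IMPLIES W = true IMPLIES false = false
V IMPLIES (V IMPLIES W) = true IMPLIES false = false
(V IMPLIES (V IMPLIES W)) IFF V = false IFF true = false
((V IMPLIES (V IMPLIES W)) IFF V) AND Y = false AND false = false
(((W IFF (((U XOR V) IFF (V IMPLIES X)) XOR (V IMPLIES W))) IFF U) IFF W) IMPLIES (((V IMPLIES (V IMPLIES W)) IFF V) AND Y) = true IMPLIES false = false
((U XOR X) XOR ((X IFF U) IFF V)) IFF ((((W IFF (((U XOR V) IFF (V IMPLIES X)) XOR (V IMPLIES W))) IFF U) IFF W) IMPLIES (((V IMPLIES (V IMPLIES W)) IFF V) AND Y)) = true IFF false = false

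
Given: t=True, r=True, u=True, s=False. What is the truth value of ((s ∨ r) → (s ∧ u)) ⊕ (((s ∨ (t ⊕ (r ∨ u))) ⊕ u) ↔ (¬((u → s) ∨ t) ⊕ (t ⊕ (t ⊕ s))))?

s ∨ r = False ∨ True = True
s ∧ u = False ∧ True = False
(s ∨ r) → (s ∧ u) = True → False = False
r ∨ u = True ∨ True = True
t ⊕ (r ∨ u) = True ⊕ True = False
s ∨ (t ⊕ (r ∨ u)) = False ∨ False = False
(s ∨ (t ⊕ (r ∨ u))) ⊕ u = False ⊕ True = True
u → s = True → False = False
(u → s) ∨ t = False ∨ True = True
¬((u → s) ∨ t) = ¬True = False
t ⊕ s = True ⊕ False = True
t ⊕ (t ⊕ s) = True ⊕ True = False
¬((u → s) ∨ t) ⊕ (t ⊕ (t ⊕ s)) = False ⊕ False = False
((s ∨ (t ⊕ (r ∨ u))) ⊕ u) ↔ (¬((u → s) ∨ t) ⊕ (t ⊕ (t ⊕ s))) = True ↔ False = False
((s ∨ r) → (s ∧ u)) ⊕ (((s ∨ (t ⊕ (r ∨ u))) ⊕ u) ↔ (¬((u → s) ∨ t) ⊕ (t ⊕ (t ⊕ s)))) = False ⊕ False = False

False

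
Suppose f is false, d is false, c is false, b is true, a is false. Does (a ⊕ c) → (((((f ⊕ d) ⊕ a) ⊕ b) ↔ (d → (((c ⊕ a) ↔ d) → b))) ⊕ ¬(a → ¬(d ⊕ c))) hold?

True

a ⊕ c = False ⊕ False = False
f ⊕ d = False ⊕ False = False
(f ⊕ d) ⊕ a = False ⊕ False = False
((f ⊕ d) ⊕ a) ⊕ b = False ⊕ True = True
c ⊕ a = False ⊕ False = False
(c ⊕ a) ↔ d = False ↔ False = True
((c ⊕ a) ↔ d) → b = True → True = True
d → (((c ⊕ a) ↔ d) → b) = False → True = True
(((f ⊕ d) ⊕ a) ⊕ b) ↔ (d → (((c ⊕ a) ↔ d) → b)) = True ↔ True = True
d ⊕ c = False ⊕ False = False
¬(d ⊕ c) = ¬False = True
a → ¬(d ⊕ c) = False → True = True
¬(a → ¬(d ⊕ c)) = ¬True = False
((((f ⊕ d) ⊕ a) ⊕ b) ↔ (d → (((c ⊕ a) ↔ d) → b))) ⊕ ¬(a → ¬(d ⊕ c)) = True ⊕ False = True
(a ⊕ c) → (((((f ⊕ d) ⊕ a) ⊕ b) ↔ (d → (((c ⊕ a) ↔ d) → b))) ⊕ ¬(a → ¬(d ⊕ c))) = False → True = True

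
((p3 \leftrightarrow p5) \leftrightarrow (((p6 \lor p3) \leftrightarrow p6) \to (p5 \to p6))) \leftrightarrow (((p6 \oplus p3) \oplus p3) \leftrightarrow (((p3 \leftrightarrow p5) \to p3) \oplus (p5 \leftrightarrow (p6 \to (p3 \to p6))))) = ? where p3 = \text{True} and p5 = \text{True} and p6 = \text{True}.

\text{False}

p3 \leftrightarrow p5 = \text{True} \leftrightarrow \text{True} = \text{True}
p6 \lor p3 = \text{True} \lor \text{True} = \text{True}
(p6 \lor p3) \leftrightarrow p6 = \text{True} \leftrightarrow \text{True} = \text{True}
p5 \to p6 = \text{True} \to \text{True} = \text{True}
((p6 \lor p3) \leftrightarrow p6) \to (p5 \to p6) = \text{True} \to \text{True} = \text{True}
(p3 \leftrightarrow p5) \leftrightarrow (((p6 \lor p3) \leftrightarrow p6) \to (p5 \to p6)) = \text{True} \leftrightarrow \text{True} = \text{True}
p6 \oplus p3 = \text{True} \oplus \text{True} = \text{False}
(p6 \oplus p3) \oplus p3 = \text{False} \oplus \text{True} = \text{True}
p3 \leftrightarrow p5 = \text{True} \leftrightarrow \text{True} = \text{True}
(p3 \leftrightarrow p5) \to p3 = \text{True} \to \text{True} = \text{True}
p3 \to p6 = \text{True} \to \text{True} = \text{True}
p6 \to (p3 \to p6) = \text{True} \to \text{True} = \text{True}
p5 \leftrightarrow (p6 \to (p3 \to p6)) = \text{True} \leftrightarrow \text{True} = \text{True}
((p3 \leftrightarrow p5) \to p3) \oplus (p5 \leftrightarrow (p6 \to (p3 \to p6))) = \text{True} \oplus \text{True} = \text{False}
((p6 \oplus p3) \oplus p3) \leftrightarrow (((p3 \leftrightarrow p5) \to p3) \oplus (p5 \leftrightarrow (p6 \to (p3 \to p6)))) = \text{True} \leftrightarrow \text{False} = \text{False}
((p3 \leftrightarrow p5) \leftrightarrow (((p6 \lor p3) \leftrightarrow p6) \to (p5 \to p6))) \leftrightarrow (((p6 \oplus p3) \oplus p3) \leftrightarrow (((p3 \leftrightarrow p5) \to p3) \oplus (p5 \leftrightarrow (p6 \to (p3 \to p6))))) = \text{True} \leftrightarrow \text{False} = \text{False}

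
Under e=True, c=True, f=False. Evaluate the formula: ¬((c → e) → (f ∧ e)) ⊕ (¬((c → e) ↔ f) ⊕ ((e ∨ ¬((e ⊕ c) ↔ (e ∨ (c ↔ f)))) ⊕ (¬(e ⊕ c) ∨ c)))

False

c → e = True → True = True
f ∧ e = False ∧ True = False
(c → e) → (f ∧ e) = True → False = False
¬((c → e) → (f ∧ e)) = ¬False = True
c → e = True → True = True
(c → e) ↔ f = True ↔ False = False
¬((c → e) ↔ f) = ¬False = True
e ⊕ c = True ⊕ True = False
c ↔ f = True ↔ False = False
e ∨ (c ↔ f) = True ∨ False = True
(e ⊕ c) ↔ (e ∨ (c ↔ f)) = False ↔ True = False
¬((e ⊕ c) ↔ (e ∨ (c ↔ f))) = ¬False = True
e ∨ ¬((e ⊕ c) ↔ (e ∨ (c ↔ f))) = True ∨ True = True
e ⊕ c = True ⊕ True = False
¬(e ⊕ c) = ¬False = True
¬(e ⊕ c) ∨ c = True ∨ True = True
(e ∨ ¬((e ⊕ c) ↔ (e ∨ (c ↔ f)))) ⊕ (¬(e ⊕ c) ∨ c) = True ⊕ True = False
¬((c → e) ↔ f) ⊕ ((e ∨ ¬((e ⊕ c) ↔ (e ∨ (c ↔ f)))) ⊕ (¬(e ⊕ c) ∨ c)) = True ⊕ False = True
¬((c → e) → (f ∧ e)) ⊕ (¬((c → e) ↔ f) ⊕ ((e ∨ ¬((e ⊕ c) ↔ (e ∨ (c ↔ f)))) ⊕ (¬(e ⊕ c) ∨ c))) = True ⊕ True = False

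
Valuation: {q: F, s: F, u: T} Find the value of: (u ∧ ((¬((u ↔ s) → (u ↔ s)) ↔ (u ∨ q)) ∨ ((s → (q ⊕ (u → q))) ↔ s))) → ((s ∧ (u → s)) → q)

u ↔ s = T ↔ F = F
u ↔ s = T ↔ F = F
(u ↔ s) → (u ↔ s) = F → F = T
¬((u ↔ s) → (u ↔ s)) = ¬T = F
u ∨ q = T ∨ F = T
¬((u ↔ s) → (u ↔ s)) ↔ (u ∨ q) = F ↔ T = F
u → q = T → F = F
q ⊕ (u → q) = F ⊕ F = F
s → (q ⊕ (u → q)) = F → F = T
(s → (q ⊕ (u → q))) ↔ s = T ↔ F = F
(¬((u ↔ s) → (u ↔ s)) ↔ (u ∨ q)) ∨ ((s → (q ⊕ (u → q))) ↔ s) = F ∨ F = F
u ∧ ((¬((u ↔ s) → (u ↔ s)) ↔ (u ∨ q)) ∨ ((s → (q ⊕ (u → q))) ↔ s)) = T ∧ F = F
u → s = T → F = F
s ∧ (u → s) = F ∧ F = F
(s ∧ (u → s)) → q = F → F = T
(u ∧ ((¬((u ↔ s) → (u ↔ s)) ↔ (u ∨ q)) ∨ ((s → (q ⊕ (u → q))) ↔ s))) → ((s ∧ (u → s)) → q) = F → T = T

T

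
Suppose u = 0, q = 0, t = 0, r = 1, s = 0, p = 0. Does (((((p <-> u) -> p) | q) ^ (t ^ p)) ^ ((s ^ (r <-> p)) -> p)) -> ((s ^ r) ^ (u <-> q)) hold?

0

p <-> u = 0 <-> 0 = 1
(p <-> u) -> p = 1 -> 0 = 0
((p <-> u) -> p) | q = 0 | 0 = 0
t ^ p = 0 ^ 0 = 0
(((p <-> u) -> p) | q) ^ (t ^ p) = 0 ^ 0 = 0
r <-> p = 1 <-> 0 = 0
s ^ (r <-> p) = 0 ^ 0 = 0
(s ^ (r <-> p)) -> p = 0 -> 0 = 1
((((p <-> u) -> p) | q) ^ (t ^ p)) ^ ((s ^ (r <-> p)) -> p) = 0 ^ 1 = 1
s ^ r = 0 ^ 1 = 1
u <-> q = 0 <-> 0 = 1
(s ^ r) ^ (u <-> q) = 1 ^ 1 = 0
(((((p <-> u) -> p) | q) ^ (t ^ p)) ^ ((s ^ (r <-> p)) -> p)) -> ((s ^ r) ^ (u <-> q)) = 1 -> 0 = 0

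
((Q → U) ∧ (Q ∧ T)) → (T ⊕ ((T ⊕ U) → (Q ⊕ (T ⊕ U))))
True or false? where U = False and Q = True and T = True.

True

Q → U = True → False = False
Q ∧ T = True ∧ True = True
(Q → U) ∧ (Q ∧ T) = False ∧ True = False
T ⊕ U = True ⊕ False = True
T ⊕ U = True ⊕ False = True
Q ⊕ (T ⊕ U) = True ⊕ True = False
(T ⊕ U) → (Q ⊕ (T ⊕ U)) = True → False = False
T ⊕ ((T ⊕ U) → (Q ⊕ (T ⊕ U))) = True ⊕ False = True
((Q → U) ∧ (Q ∧ T)) → (T ⊕ ((T ⊕ U) → (Q ⊕ (T ⊕ U)))) = False → True = True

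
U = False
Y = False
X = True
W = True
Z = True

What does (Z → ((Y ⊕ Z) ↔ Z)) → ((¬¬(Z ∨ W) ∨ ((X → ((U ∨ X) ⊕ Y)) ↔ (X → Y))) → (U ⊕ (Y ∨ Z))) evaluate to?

Y ⊕ Z = False ⊕ True = True
(Y ⊕ Z) ↔ Z = True ↔ True = True
Z → ((Y ⊕ Z) ↔ Z) = True → True = True
Z ∨ W = True ∨ True = True
¬(Z ∨ W) = ¬True = False
¬¬(Z ∨ W) = ¬False = True
U ∨ X = False ∨ True = True
(U ∨ X) ⊕ Y = True ⊕ False = True
X → ((U ∨ X) ⊕ Y) = True → True = True
X → Y = True → False = False
(X → ((U ∨ X) ⊕ Y)) ↔ (X → Y) = True ↔ False = False
¬¬(Z ∨ W) ∨ ((X → ((U ∨ X) ⊕ Y)) ↔ (X → Y)) = True ∨ False = True
Y ∨ Z = False ∨ True = True
U ⊕ (Y ∨ Z) = False ⊕ True = True
(¬¬(Z ∨ W) ∨ ((X → ((U ∨ X) ⊕ Y)) ↔ (X → Y))) → (U ⊕ (Y ∨ Z)) = True → True = True
(Z → ((Y ⊕ Z) ↔ Z)) → ((¬¬(Z ∨ W) ∨ ((X → ((U ∨ X) ⊕ Y)) ↔ (X → Y))) → (U ⊕ (Y ∨ Z))) = True → True = True

True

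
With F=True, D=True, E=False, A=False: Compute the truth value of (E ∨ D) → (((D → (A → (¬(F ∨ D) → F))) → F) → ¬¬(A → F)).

True

E ∨ D = False ∨ True = True
F ∨ D = True ∨ True = True
¬(F ∨ D) = ¬True = False
¬(F ∨ D) → F = False → True = True
A → (¬(F ∨ D) → F) = False → True = True
D → (A → (¬(F ∨ D) → F)) = True → True = True
(D → (A → (¬(F ∨ D) → F))) → F = True → True = True
A → F = False → True = True
¬(A → F) = ¬True = False
¬¬(A → F) = ¬False = True
((D → (A → (¬(F ∨ D) → F))) → F) → ¬¬(A → F) = True → True = True
(E ∨ D) → (((D → (A → (¬(F ∨ D) → F))) → F) → ¬¬(A → F)) = True → True = True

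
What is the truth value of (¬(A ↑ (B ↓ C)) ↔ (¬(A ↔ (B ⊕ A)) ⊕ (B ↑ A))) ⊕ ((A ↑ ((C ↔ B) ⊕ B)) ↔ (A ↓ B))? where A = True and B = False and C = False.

False

B ↓ C = False ↓ False = True
A ↑ (B ↓ C) = True ↑ True = False
¬(A ↑ (B ↓ C)) = ¬False = True
B ⊕ A = False ⊕ True = True
A ↔ (B ⊕ A) = True ↔ True = True
¬(A ↔ (B ⊕ A)) = ¬True = False
B ↑ A = False ↑ True = True
¬(A ↔ (B ⊕ A)) ⊕ (B ↑ A) = False ⊕ True = True
¬(A ↑ (B ↓ C)) ↔ (¬(A ↔ (B ⊕ A)) ⊕ (B ↑ A)) = True ↔ True = True
C ↔ B = False ↔ False = True
(C ↔ B) ⊕ B = True ⊕ False = True
A ↑ ((C ↔ B) ⊕ B) = True ↑ True = False
A ↓ B = True ↓ False = False
(A ↑ ((C ↔ B) ⊕ B)) ↔ (A ↓ B) = False ↔ False = True
(¬(A ↑ (B ↓ C)) ↔ (¬(A ↔ (B ⊕ A)) ⊕ (B ↑ A))) ⊕ ((A ↑ ((C ↔ B) ⊕ B)) ↔ (A ↓ B)) = True ⊕ True = False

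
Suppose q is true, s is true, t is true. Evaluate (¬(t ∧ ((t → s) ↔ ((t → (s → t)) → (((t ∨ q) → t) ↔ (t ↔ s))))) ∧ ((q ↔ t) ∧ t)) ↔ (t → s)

t → s = T → T = T
s → t = T → T = T
t → (s → t) = T → T = T
t ∨ q = T ∨ T = T
(t ∨ q) → t = T → T = T
t ↔ s = T ↔ T = T
((t ∨ q) → t) ↔ (t ↔ s) = T ↔ T = T
(t → (s → t)) → (((t ∨ q) → t) ↔ (t ↔ s)) = T → T = T
(t → s) ↔ ((t → (s → t)) → (((t ∨ q) → t) ↔ (t ↔ s))) = T ↔ T = T
t ∧ ((t → s) ↔ ((t → (s → t)) → (((t ∨ q) → t) ↔ (t ↔ s)))) = T ∧ T = T
¬(t ∧ ((t → s) ↔ ((t → (s → t)) → (((t ∨ q) → t) ↔ (t ↔ s))))) = ¬T = F
q ↔ t = T ↔ T = T
(q ↔ t) ∧ t = T ∧ T = T
¬(t ∧ ((t → s) ↔ ((t → (s → t)) → (((t ∨ q) → t) ↔ (t ↔ s))))) ∧ ((q ↔ t) ∧ t) = F ∧ T = F
t → s = T → T = T
(¬(t ∧ ((t → s) ↔ ((t → (s → t)) → (((t ∨ q) → t) ↔ (t ↔ s))))) ∧ ((q ↔ t) ∧ t)) ↔ (t → s) = F ↔ T = F

F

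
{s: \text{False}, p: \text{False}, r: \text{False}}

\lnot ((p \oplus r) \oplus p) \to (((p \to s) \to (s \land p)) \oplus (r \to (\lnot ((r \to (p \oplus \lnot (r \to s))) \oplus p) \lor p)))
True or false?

\text{True}

p \oplus r = \text{False} \oplus \text{False} = \text{False}
(p \oplus r) \oplus p = \text{False} \oplus \text{False} = \text{False}
\lnot ((p \oplus r) \oplus p) = \lnot \text{False} = \text{True}
p \to s = \text{False} \to \text{False} = \text{True}
s \land p = \text{False} \land \text{False} = \text{False}
(p \to s) \to (s \land p) = \text{True} \to \text{False} = \text{False}
r \to s = \text{False} \to \text{False} = \text{True}
\lnot (r \to s) = \lnot \text{True} = \text{False}
p \oplus \lnot (r \to s) = \text{False} \oplus \text{False} = \text{False}
r \to (p \oplus \lnot (r \to s)) = \text{False} \to \text{False} = \text{True}
(r \to (p \oplus \lnot (r \to s))) \oplus p = \text{True} \oplus \text{False} = \text{True}
\lnot ((r \to (p \oplus \lnot (r \to s))) \oplus p) = \lnot \text{True} = \text{False}
\lnot ((r \to (p \oplus \lnot (r \to s))) \oplus p) \lor p = \text{False} \lor \text{False} = \text{False}
r \to (\lnot ((r \to (p \oplus \lnot (r \to s))) \oplus p) \lor p) = \text{False} \to \text{False} = \text{True}
((p \to s) \to (s \land p)) \oplus (r \to (\lnot ((r \to (p \oplus \lnot (r \to s))) \oplus p) \lor p)) = \text{False} \oplus \text{True} = \text{True}
\lnot ((p \oplus r) \oplus p) \to (((p \to s) \to (s \land p)) \oplus (r \to (\lnot ((r \to (p \oplus \lnot (r \to s))) \oplus p) \lor p))) = \text{True} \to \text{True} = \text{True}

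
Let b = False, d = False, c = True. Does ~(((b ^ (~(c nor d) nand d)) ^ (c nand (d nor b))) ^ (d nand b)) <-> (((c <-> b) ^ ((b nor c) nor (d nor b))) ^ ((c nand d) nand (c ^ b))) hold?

False

c nor d = True nor False = False
~(c nor d) = ~False = True
~(c nor d) nand d = True nand False = True
b ^ (~(c nor d) nand d) = False ^ True = True
d nor b = False nor False = True
c nand (d nor b) = True nand True = False
(b ^ (~(c nor d) nand d)) ^ (c nand (d nor b)) = True ^ False = True
d nand b = False nand False = True
((b ^ (~(c nor d) nand d)) ^ (c nand (d nor b))) ^ (d nand b) = True ^ True = False
~(((b ^ (~(c nor d) nand d)) ^ (c nand (d nor b))) ^ (d nand b)) = ~False = True
c <-> b = True <-> False = False
b nor c = False nor True = False
d nor b = False nor False = True
(b nor c) nor (d nor b) = False nor True = False
(c <-> b) ^ ((b nor c) nor (d nor b)) = False ^ False = False
c nand d = True nand False = True
c ^ b = True ^ False = True
(c nand d) nand (c ^ b) = True nand True = False
((c <-> b) ^ ((b nor c) nor (d nor b))) ^ ((c nand d) nand (c ^ b)) = False ^ False = False
~(((b ^ (~(c nor d) nand d)) ^ (c nand (d nor b))) ^ (d nand b)) <-> (((c <-> b) ^ ((b nor c) nor (d nor b))) ^ ((c nand d) nand (c ^ b))) = True <-> False = False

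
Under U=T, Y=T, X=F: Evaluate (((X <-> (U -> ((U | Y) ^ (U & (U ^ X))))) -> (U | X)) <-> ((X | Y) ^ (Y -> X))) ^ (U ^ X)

F

U | Y = T | T = T
U ^ X = T ^ F = T
U & (U ^ X) = T & T = T
(U | Y) ^ (U & (U ^ X)) = T ^ T = F
U -> ((U | Y) ^ (U & (U ^ X))) = T -> F = F
X <-> (U -> ((U | Y) ^ (U & (U ^ X)))) = F <-> F = T
U | X = T | F = T
(X <-> (U -> ((U | Y) ^ (U & (U ^ X))))) -> (U | X) = T -> T = T
X | Y = F | T = T
Y -> X = T -> F = F
(X | Y) ^ (Y -> X) = T ^ F = T
((X <-> (U -> ((U | Y) ^ (U & (U ^ X))))) -> (U | X)) <-> ((X | Y) ^ (Y -> X)) = T <-> T = T
U ^ X = T ^ F = T
(((X <-> (U -> ((U | Y) ^ (U & (U ^ X))))) -> (U | X)) <-> ((X | Y) ^ (Y -> X))) ^ (U ^ X) = T ^ T = F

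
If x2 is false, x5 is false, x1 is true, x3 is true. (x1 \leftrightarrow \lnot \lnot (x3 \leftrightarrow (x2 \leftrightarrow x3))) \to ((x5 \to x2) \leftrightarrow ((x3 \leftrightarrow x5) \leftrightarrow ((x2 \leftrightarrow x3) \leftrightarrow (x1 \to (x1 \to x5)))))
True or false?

x2 \leftrightarrow x3 = \text{False} \leftrightarrow \text{True} = \text{False}
x3 \leftrightarrow (x2 \leftrightarrow x3) = \text{True} \leftrightarrow \text{False} = \text{False}
\lnot (x3 \leftrightarrow (x2 \leftrightarrow x3)) = \lnot \text{False} = \text{True}
\lnot \lnot (x3 \leftrightarrow (x2 \leftrightarrow x3)) = \lnot \text{True} = \text{False}
x1 \leftrightarrow \lnot \lnot (x3 \leftrightarrow (x2 \leftrightarrow x3)) = \text{True} \leftrightarrow \text{False} = \text{False}
x5 \to x2 = \text{False} \to \text{False} = \text{True}
x3 \leftrightarrow x5 = \text{True} \leftrightarrow \text{False} = \text{False}
x2 \leftrightarrow x3 = \text{False} \leftrightarrow \text{True} = \text{False}
x1 \to x5 = \text{True} \to \text{False} = \text{False}
x1 \to (x1 \to x5) = \text{True} \to \text{False} = \text{False}
(x2 \leftrightarrow x3) \leftrightarrow (x1 \to (x1 \to x5)) = \text{False} \leftrightarrow \text{False} = \text{True}
(x3 \leftrightarrow x5) \leftrightarrow ((x2 \leftrightarrow x3) \leftrightarrow (x1 \to (x1 \to x5))) = \text{False} \leftrightarrow \text{True} = \text{False}
(x5 \to x2) \leftrightarrow ((x3 \leftrightarrow x5) \leftrightarrow ((x2 \leftrightarrow x3) \leftrightarrow (x1 \to (x1 \to x5)))) = \text{True} \leftrightarrow \text{False} = \text{False}
(x1 \leftrightarrow \lnot \lnot (x3 \leftrightarrow (x2 \leftrightarrow x3))) \to ((x5 \to x2) \leftrightarrow ((x3 \leftrightarrow x5) \leftrightarrow ((x2 \leftrightarrow x3) \leftrightarrow (x1 \to (x1 \to x5))))) = \text{False} \to \text{False} = \text{True}

\text{True}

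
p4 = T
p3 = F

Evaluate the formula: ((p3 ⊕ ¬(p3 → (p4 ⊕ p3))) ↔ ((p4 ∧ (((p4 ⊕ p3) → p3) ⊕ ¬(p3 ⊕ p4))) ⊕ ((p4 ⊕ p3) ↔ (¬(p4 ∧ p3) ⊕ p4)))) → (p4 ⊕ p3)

T

p4 ⊕ p3 = T ⊕ F = T
p3 → (p4 ⊕ p3) = F → T = T
¬(p3 → (p4 ⊕ p3)) = ¬T = F
p3 ⊕ ¬(p3 → (p4 ⊕ p3)) = F ⊕ F = F
p4 ⊕ p3 = T ⊕ F = T
(p4 ⊕ p3) → p3 = T → F = F
p3 ⊕ p4 = F ⊕ T = T
¬(p3 ⊕ p4) = ¬T = F
((p4 ⊕ p3) → p3) ⊕ ¬(p3 ⊕ p4) = F ⊕ F = F
p4 ∧ (((p4 ⊕ p3) → p3) ⊕ ¬(p3 ⊕ p4)) = T ∧ F = F
p4 ⊕ p3 = T ⊕ F = T
p4 ∧ p3 = T ∧ F = F
¬(p4 ∧ p3) = ¬F = T
¬(p4 ∧ p3) ⊕ p4 = T ⊕ T = F
(p4 ⊕ p3) ↔ (¬(p4 ∧ p3) ⊕ p4) = T ↔ F = F
(p4 ∧ (((p4 ⊕ p3) → p3) ⊕ ¬(p3 ⊕ p4))) ⊕ ((p4 ⊕ p3) ↔ (¬(p4 ∧ p3) ⊕ p4)) = F ⊕ F = F
(p3 ⊕ ¬(p3 → (p4 ⊕ p3))) ↔ ((p4 ∧ (((p4 ⊕ p3) → p3) ⊕ ¬(p3 ⊕ p4))) ⊕ ((p4 ⊕ p3) ↔ (¬(p4 ∧ p3) ⊕ p4))) = F ↔ F = T
p4 ⊕ p3 = T ⊕ F = T
((p3 ⊕ ¬(p3 → (p4 ⊕ p3))) ↔ ((p4 ∧ (((p4 ⊕ p3) → p3) ⊕ ¬(p3 ⊕ p4))) ⊕ ((p4 ⊕ p3) ↔ (¬(p4 ∧ p3) ⊕ p4)))) → (p4 ⊕ p3) = T → T = T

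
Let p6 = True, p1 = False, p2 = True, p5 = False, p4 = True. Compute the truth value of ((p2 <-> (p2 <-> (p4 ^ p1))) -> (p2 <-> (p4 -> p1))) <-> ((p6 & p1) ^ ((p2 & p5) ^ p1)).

Substituting p6=True, p1=False, p2=True, p5=False, p4=True:
p4 ^ p1 = True ^ False = True
p2 <-> (p4 ^ p1) = True <-> True = True
p2 <-> (p2 <-> (p4 ^ p1)) = True <-> True = True
p4 -> p1 = True -> False = False
p2 <-> (p4 -> p1) = True <-> False = False
(p2 <-> (p2 <-> (p4 ^ p1))) -> (p2 <-> (p4 -> p1)) = True -> False = False
p6 & p1 = True & False = False
p2 & p5 = True & False = False
(p2 & p5) ^ p1 = False ^ False = False
(p6 & p1) ^ ((p2 & p5) ^ p1) = False ^ False = False
((p2 <-> (p2 <-> (p4 ^ p1))) -> (p2 <-> (p4 -> p1))) <-> ((p6 & p1) ^ ((p2 & p5) ^ p1)) = False <-> False = True

True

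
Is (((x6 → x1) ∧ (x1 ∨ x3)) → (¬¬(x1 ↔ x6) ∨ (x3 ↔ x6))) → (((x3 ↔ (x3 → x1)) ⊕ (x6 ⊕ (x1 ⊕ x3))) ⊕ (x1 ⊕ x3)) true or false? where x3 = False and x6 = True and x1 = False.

True

x6 → x1 = True → False = False
x1 ∨ x3 = False ∨ False = False
(x6 → x1) ∧ (x1 ∨ x3) = False ∧ False = False
x1 ↔ x6 = False ↔ True = False
¬(x1 ↔ x6) = ¬False = True
¬¬(x1 ↔ x6) = ¬True = False
x3 ↔ x6 = False ↔ True = False
¬¬(x1 ↔ x6) ∨ (x3 ↔ x6) = False ∨ False = False
((x6 → x1) ∧ (x1 ∨ x3)) → (¬¬(x1 ↔ x6) ∨ (x3 ↔ x6)) = False → False = True
x3 → x1 = False → False = True
x3 ↔ (x3 → x1) = False ↔ True = False
x1 ⊕ x3 = False ⊕ False = False
x6 ⊕ (x1 ⊕ x3) = True ⊕ False = True
(x3 ↔ (x3 → x1)) ⊕ (x6 ⊕ (x1 ⊕ x3)) = False ⊕ True = True
x1 ⊕ x3 = False ⊕ False = False
((x3 ↔ (x3 → x1)) ⊕ (x6 ⊕ (x1 ⊕ x3))) ⊕ (x1 ⊕ x3) = True ⊕ False = True
(((x6 → x1) ∧ (x1 ∨ x3)) → (¬¬(x1 ↔ x6) ∨ (x3 ↔ x6))) → (((x3 ↔ (x3 → x1)) ⊕ (x6 ⊕ (x1 ⊕ x3))) ⊕ (x1 ⊕ x3)) = True → True = True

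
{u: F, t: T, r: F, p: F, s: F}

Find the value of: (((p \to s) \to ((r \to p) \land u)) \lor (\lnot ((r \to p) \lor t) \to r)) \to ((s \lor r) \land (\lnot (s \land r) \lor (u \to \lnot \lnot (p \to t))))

p \to s = F \to F = T
r \to p = F \to F = T
(r \to p) \land u = T \land F = F
(p \to s) \to ((r \to p) \land u) = T \to F = F
r \to p = F \to F = T
(r \to p) \lor t = T \lor T = T
\lnot ((r \to p) \lor t) = \lnot T = F
\lnot ((r \to p) \lor t) \to r = F \to F = T
((p \to s) \to ((r \to p) \land u)) \lor (\lnot ((r \to p) \lor t) \to r) = F \lor T = T
s \lor r = F \lor F = F
s \land r = F \land F = F
\lnot (s \land r) = \lnot F = T
p \to t = F \to T = T
\lnot (p \to t) = \lnot T = F
\lnot \lnot (p \to t) = \lnot F = T
u \to \lnot \lnot (p \to t) = F \to T = T
\lnot (s \land r) \lor (u \to \lnot \lnot (p \to t)) = T \lor T = T
(s \lor r) \land (\lnot (s \land r) \lor (u \to \lnot \lnot (p \to t))) = F \land T = F
(((p \to s) \to ((r \to p) \land u)) \lor (\lnot ((r \to p) \lor t) \to r)) \to ((s \lor r) \land (\lnot (s \land r) \lor (u \to \lnot \lnot (p \to t)))) = T \to F = F

F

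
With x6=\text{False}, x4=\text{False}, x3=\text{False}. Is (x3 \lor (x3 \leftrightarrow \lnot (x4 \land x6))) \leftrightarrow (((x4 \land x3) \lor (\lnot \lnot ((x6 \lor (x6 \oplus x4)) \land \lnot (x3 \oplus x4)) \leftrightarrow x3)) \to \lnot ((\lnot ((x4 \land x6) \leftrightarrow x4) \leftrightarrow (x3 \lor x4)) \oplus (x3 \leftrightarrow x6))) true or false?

x4 \land x6 = \text{False} \land \text{False} = \text{False}
\lnot (x4 \land x6) = \lnot \text{False} = \text{True}
x3 \leftrightarrow \lnot (x4 \land x6) = \text{False} \leftrightarrow \text{True} = \text{False}
x3 \lor (x3 \leftrightarrow \lnot (x4 \land x6)) = \text{False} \lor \text{False} = \text{False}
x4 \land x3 = \text{False} \land \text{False} = \text{False}
x6 \oplus x4 = \text{False} \oplus \text{False} = \text{False}
x6 \lor (x6 \oplus x4) = \text{False} \lor \text{False} = \text{False}
x3 \oplus x4 = \text{False} \oplus \text{False} = \text{False}
\lnot (x3 \oplus x4) = \lnot \text{False} = \text{True}
(x6 \lor (x6 \oplus x4)) \land \lnot (x3 \oplus x4) = \text{False} \land \text{True} = \text{False}
\lnot ((x6 \lor (x6 \oplus x4)) \land \lnot (x3 \oplus x4)) = \lnot \text{False} = \text{True}
\lnot \lnot ((x6 \lor (x6 \oplus x4)) \land \lnot (x3 \oplus x4)) = \lnot \text{True} = \text{False}
\lnot \lnot ((x6 \lor (x6 \oplus x4)) \land \lnot (x3 \oplus x4)) \leftrightarrow x3 = \text{False} \leftrightarrow \text{False} = \text{True}
(x4 \land x3) \lor (\lnot \lnot ((x6 \lor (x6 \oplus x4)) \land \lnot (x3 \oplus x4)) \leftrightarrow x3) = \text{False} \lor \text{True} = \text{True}
x4 \land x6 = \text{False} \land \text{False} = \text{False}
(x4 \land x6) \leftrightarrow x4 = \text{False} \leftrightarrow \text{False} = \text{True}
\lnot ((x4 \land x6) \leftrightarrow x4) = \lnot \text{True} = \text{False}
x3 \lor x4 = \text{False} \lor \text{False} = \text{False}
\lnot ((x4 \land x6) \leftrightarrow x4) \leftrightarrow (x3 \lor x4) = \text{False} \leftrightarrow \text{False} = \text{True}
x3 \leftrightarrow x6 = \text{False} \leftrightarrow \text{False} = \text{True}
(\lnot ((x4 \land x6) \leftrightarrow x4) \leftrightarrow (x3 \lor x4)) \oplus (x3 \leftrightarrow x6) = \text{True} \oplus \text{True} = \text{False}
\lnot ((\lnot ((x4 \land x6) \leftrightarrow x4) \leftrightarrow (x3 \lor x4)) \oplus (x3 \leftrightarrow x6)) = \lnot \text{False} = \text{True}
((x4 \land x3) \lor (\lnot \lnot ((x6 \lor (x6 \oplus x4)) \land \lnot (x3 \oplus x4)) \leftrightarrow x3)) \to \lnot ((\lnot ((x4 \land x6) \leftrightarrow x4) \leftrightarrow (x3 \lor x4)) \oplus (x3 \leftrightarrow x6)) = \text{True} \to \text{True} = \text{True}
(x3 \lor (x3 \leftrightarrow \lnot (x4 \land x6))) \leftrightarrow (((x4 \land x3) \lor (\lnot \lnot ((x6 \lor (x6 \oplus x4)) \land \lnot (x3 \oplus x4)) \leftrightarrow x3)) \to \lnot ((\lnot ((x4 \land x6) \leftrightarrow x4) \leftrightarrow (x3 \lor x4)) \oplus (x3 \leftrightarrow x6))) = \text{False} \leftrightarrow \text{True} = \text{False}

\text{False}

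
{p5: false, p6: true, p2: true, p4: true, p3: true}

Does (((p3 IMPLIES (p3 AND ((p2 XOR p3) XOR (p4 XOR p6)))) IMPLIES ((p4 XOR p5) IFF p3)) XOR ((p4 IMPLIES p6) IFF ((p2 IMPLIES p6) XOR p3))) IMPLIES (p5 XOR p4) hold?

Substituting p5=false, p6=true, p2=true, p4=true, p3=true:
p2 XOR p3 = true XOR true = false
p4 XOR p6 = true XOR true = false
(p2 XOR p3) XOR (p4 XOR p6) = false XOR false = false
p3 AND ((p2 XOR p3) XOR (p4 XOR p6)) = true AND false = false
p3 IMPLIES (p3 AND ((p2 XOR p3) XOR (p4 XOR p6))) = true IMPLIES false = false
p4 XOR p5 = true XOR false = true
(p4 XOR p5) IFF p3 = true IFF true = true
(p3 IMPLIES (p3 AND ((p2 XOR p3) XOR (p4 XOR p6)))) IMPLIES ((p4 XOR p5) IFF p3) = false IMPLIES true = true
p4 IMPLIES p6 = true IMPLIES true = true
p2 IMPLIES p6 = true IMPLIES true = true
(p2 IMPLIES p6) XOR p3 = true XOR true = false
(p4 IMPLIES p6) IFF ((p2 IMPLIES p6) XOR p3) = true IFF false = false
((p3 IMPLIES (p3 AND ((p2 XOR p3) XOR (p4 XOR p6)))) IMPLIES ((p4 XOR p5) IFF p3)) XOR ((p4 IMPLIES p6) IFF ((p2 IMPLIES p6) XOR p3)) = true XOR false = true
p5 XOR p4 = false XOR true = true
(((p3 IMPLIES (p3 AND ((p2 XOR p3) XOR (p4 XOR p6)))) IMPLIES ((p4 XOR p5) IFF p3)) XOR ((p4 IMPLIES p6) IFF ((p2 IMPLIES p6) XOR p3))) IMPLIES (p5 XOR p4) = true IMPLIES true = true

true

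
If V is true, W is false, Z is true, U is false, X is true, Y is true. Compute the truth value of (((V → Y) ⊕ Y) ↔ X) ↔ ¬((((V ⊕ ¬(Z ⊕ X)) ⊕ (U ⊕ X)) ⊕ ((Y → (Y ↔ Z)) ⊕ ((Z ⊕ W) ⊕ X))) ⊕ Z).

Substituting V=True, W=False, Z=True, U=False, X=True, Y=True:
V → Y = True → True = True
(V → Y) ⊕ Y = True ⊕ True = False
((V → Y) ⊕ Y) ↔ X = False ↔ True = False
Z ⊕ X = True ⊕ True = False
¬(Z ⊕ X) = ¬False = True
V ⊕ ¬(Z ⊕ X) = True ⊕ True = False
U ⊕ X = False ⊕ True = True
(V ⊕ ¬(Z ⊕ X)) ⊕ (U ⊕ X) = False ⊕ True = True
Y ↔ Z = True ↔ True = True
Y → (Y ↔ Z) = True → True = True
Z ⊕ W = True ⊕ False = True
(Z ⊕ W) ⊕ X = True ⊕ True = False
(Y → (Y ↔ Z)) ⊕ ((Z ⊕ W) ⊕ X) = True ⊕ False = True
((V ⊕ ¬(Z ⊕ X)) ⊕ (U ⊕ X)) ⊕ ((Y → (Y ↔ Z)) ⊕ ((Z ⊕ W) ⊕ X)) = True ⊕ True = False
(((V ⊕ ¬(Z ⊕ X)) ⊕ (U ⊕ X)) ⊕ ((Y → (Y ↔ Z)) ⊕ ((Z ⊕ W) ⊕ X))) ⊕ Z = False ⊕ True = True
¬((((V ⊕ ¬(Z ⊕ X)) ⊕ (U ⊕ X)) ⊕ ((Y → (Y ↔ Z)) ⊕ ((Z ⊕ W) ⊕ X))) ⊕ Z) = ¬True = False
(((V → Y) ⊕ Y) ↔ X) ↔ ¬((((V ⊕ ¬(Z ⊕ X)) ⊕ (U ⊕ X)) ⊕ ((Y → (Y ↔ Z)) ⊕ ((Z ⊕ W) ⊕ X))) ⊕ Z) = False ↔ False = True

True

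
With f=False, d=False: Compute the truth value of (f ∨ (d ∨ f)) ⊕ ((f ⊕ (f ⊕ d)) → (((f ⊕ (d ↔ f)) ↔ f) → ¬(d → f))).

d ∨ f = False ∨ False = False
f ∨ (d ∨ f) = False ∨ False = False
f ⊕ d = False ⊕ False = False
f ⊕ (f ⊕ d) = False ⊕ False = False
d ↔ f = False ↔ False = True
f ⊕ (d ↔ f) = False ⊕ True = True
(f ⊕ (d ↔ f)) ↔ f = True ↔ False = False
d → f = False → False = True
¬(d → f) = ¬True = False
((f ⊕ (d ↔ f)) ↔ f) → ¬(d → f) = False → False = True
(f ⊕ (f ⊕ d)) → (((f ⊕ (d ↔ f)) ↔ f) → ¬(d → f)) = False → True = True
(f ∨ (d ∨ f)) ⊕ ((f ⊕ (f ⊕ d)) → (((f ⊕ (d ↔ f)) ↔ f) → ¬(d → f))) = False ⊕ True = True

True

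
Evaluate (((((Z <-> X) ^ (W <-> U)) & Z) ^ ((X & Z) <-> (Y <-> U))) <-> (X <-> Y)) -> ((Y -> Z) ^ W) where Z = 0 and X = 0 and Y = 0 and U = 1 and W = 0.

1

Z <-> X = 0 <-> 0 = 1
W <-> U = 0 <-> 1 = 0
(Z <-> X) ^ (W <-> U) = 1 ^ 0 = 1
((Z <-> X) ^ (W <-> U)) & Z = 1 & 0 = 0
X & Z = 0 & 0 = 0
Y <-> U = 0 <-> 1 = 0
(X & Z) <-> (Y <-> U) = 0 <-> 0 = 1
(((Z <-> X) ^ (W <-> U)) & Z) ^ ((X & Z) <-> (Y <-> U)) = 0 ^ 1 = 1
X <-> Y = 0 <-> 0 = 1
((((Z <-> X) ^ (W <-> U)) & Z) ^ ((X & Z) <-> (Y <-> U))) <-> (X <-> Y) = 1 <-> 1 = 1
Y -> Z = 0 -> 0 = 1
(Y -> Z) ^ W = 1 ^ 0 = 1
(((((Z <-> X) ^ (W <-> U)) & Z) ^ ((X & Z) <-> (Y <-> U))) <-> (X <-> Y)) -> ((Y -> Z) ^ W) = 1 -> 1 = 1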